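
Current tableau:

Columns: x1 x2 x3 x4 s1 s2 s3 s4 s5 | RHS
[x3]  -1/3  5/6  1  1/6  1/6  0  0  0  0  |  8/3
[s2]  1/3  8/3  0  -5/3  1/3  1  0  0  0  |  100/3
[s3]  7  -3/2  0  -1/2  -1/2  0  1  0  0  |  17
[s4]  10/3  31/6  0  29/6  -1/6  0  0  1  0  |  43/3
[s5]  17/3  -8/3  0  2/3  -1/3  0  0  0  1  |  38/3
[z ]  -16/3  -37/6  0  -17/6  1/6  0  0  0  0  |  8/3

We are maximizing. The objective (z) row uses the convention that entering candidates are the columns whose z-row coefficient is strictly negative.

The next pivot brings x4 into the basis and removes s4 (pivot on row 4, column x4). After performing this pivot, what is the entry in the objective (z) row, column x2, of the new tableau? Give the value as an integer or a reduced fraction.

Pivot element is row 4, column x4: 29/6.
Normalize row 4: new (row 4, x2) = (31/6)/(29/6) = 31/29.
z-row ← z-row − (-17/6)·(new row 4): -37/6 − (-17/6)·(31/29) = -91/29.

-91/29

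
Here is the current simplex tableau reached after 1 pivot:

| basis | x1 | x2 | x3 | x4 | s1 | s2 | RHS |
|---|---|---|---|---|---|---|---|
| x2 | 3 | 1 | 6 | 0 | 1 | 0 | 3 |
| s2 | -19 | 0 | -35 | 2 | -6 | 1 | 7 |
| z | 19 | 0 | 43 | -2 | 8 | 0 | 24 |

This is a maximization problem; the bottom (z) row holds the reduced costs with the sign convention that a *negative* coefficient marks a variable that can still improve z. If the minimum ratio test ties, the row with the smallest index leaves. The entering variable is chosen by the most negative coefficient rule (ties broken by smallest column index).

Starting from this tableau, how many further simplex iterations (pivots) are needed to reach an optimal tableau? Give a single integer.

1

pivot: x4 in, s2 out → z = 31
No improving column remains; optimal.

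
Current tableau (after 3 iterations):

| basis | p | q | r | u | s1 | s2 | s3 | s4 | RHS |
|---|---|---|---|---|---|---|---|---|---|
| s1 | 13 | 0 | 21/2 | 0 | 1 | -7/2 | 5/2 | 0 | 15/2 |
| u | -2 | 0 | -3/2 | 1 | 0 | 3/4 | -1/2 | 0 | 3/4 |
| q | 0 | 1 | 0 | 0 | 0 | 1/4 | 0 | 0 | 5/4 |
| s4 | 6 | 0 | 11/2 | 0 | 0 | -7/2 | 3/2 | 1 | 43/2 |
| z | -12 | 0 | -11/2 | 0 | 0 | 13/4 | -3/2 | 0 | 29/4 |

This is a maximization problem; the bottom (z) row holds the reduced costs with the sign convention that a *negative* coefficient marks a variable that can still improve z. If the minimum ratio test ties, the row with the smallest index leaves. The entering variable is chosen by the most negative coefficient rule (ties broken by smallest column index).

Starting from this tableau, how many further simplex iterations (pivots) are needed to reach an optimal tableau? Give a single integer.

pivot: p in, s1 out → z = 737/52
No improving column remains; optimal.

1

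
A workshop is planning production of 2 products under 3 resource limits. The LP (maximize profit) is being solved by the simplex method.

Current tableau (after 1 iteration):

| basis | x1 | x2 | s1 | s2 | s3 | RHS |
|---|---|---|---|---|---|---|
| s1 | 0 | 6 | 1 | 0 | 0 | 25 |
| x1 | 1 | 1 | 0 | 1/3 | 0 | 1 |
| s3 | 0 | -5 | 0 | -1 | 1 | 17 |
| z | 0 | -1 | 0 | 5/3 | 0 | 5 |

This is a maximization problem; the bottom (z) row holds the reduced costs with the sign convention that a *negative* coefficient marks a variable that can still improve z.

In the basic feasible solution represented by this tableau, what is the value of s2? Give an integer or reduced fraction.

s2 is nonbasic (not in the basis column), so its value in the current BFS is 0.

0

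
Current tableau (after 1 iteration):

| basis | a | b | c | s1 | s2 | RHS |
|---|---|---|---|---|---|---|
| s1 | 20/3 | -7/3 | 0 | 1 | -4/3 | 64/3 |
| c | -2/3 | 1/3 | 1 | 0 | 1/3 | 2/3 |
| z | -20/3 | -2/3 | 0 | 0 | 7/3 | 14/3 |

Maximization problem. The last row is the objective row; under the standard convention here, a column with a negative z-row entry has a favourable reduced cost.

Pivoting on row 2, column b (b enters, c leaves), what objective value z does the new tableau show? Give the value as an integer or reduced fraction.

Minimum ratio for b: (2/3)/(1/3) = 2.
z changes by −(z-row coeff of b)·ratio = −(-2/3)·2 = 4/3.
New z = 14/3 + (4/3) = 6.

6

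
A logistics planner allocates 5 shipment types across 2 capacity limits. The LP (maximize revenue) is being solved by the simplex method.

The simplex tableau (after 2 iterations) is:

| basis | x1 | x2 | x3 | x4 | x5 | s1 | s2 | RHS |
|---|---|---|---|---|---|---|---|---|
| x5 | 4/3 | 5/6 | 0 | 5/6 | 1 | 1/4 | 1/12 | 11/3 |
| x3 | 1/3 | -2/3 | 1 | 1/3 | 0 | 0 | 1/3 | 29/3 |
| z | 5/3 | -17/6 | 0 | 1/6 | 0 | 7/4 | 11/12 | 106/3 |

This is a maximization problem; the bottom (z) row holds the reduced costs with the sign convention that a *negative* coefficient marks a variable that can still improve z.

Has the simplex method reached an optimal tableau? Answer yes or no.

no

Column x2 has objective-row coefficient -17/6, which is negative; an improving pivot exists, so not yet optimal.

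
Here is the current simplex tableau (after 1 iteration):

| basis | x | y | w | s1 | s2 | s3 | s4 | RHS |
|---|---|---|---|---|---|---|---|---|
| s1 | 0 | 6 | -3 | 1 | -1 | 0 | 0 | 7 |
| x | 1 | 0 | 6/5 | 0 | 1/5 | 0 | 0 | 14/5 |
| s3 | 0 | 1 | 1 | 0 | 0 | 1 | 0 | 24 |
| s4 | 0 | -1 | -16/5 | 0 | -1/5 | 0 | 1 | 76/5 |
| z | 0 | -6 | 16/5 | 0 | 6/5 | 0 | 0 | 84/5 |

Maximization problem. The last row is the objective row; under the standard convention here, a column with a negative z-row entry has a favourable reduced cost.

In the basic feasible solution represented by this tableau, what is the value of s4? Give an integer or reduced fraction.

76/5

s4 is basic (row 4); its value is the RHS of that row: 76/5.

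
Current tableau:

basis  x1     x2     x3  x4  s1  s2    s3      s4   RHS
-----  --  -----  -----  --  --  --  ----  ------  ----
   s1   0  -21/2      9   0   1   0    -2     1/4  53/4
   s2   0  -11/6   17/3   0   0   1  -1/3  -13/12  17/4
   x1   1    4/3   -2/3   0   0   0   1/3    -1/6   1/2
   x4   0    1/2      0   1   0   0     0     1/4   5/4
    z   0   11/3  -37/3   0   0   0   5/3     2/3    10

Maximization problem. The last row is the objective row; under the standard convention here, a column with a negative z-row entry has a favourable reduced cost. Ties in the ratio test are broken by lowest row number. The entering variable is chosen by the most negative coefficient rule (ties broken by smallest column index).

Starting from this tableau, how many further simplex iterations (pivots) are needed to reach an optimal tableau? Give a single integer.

pivot: x3 in, s2 out → z = 77/4
pivot: s4 in, s1 out → z = 3327/134
pivot: x2 in, x4 out → z = 1314/49
No improving column remains; optimal.

3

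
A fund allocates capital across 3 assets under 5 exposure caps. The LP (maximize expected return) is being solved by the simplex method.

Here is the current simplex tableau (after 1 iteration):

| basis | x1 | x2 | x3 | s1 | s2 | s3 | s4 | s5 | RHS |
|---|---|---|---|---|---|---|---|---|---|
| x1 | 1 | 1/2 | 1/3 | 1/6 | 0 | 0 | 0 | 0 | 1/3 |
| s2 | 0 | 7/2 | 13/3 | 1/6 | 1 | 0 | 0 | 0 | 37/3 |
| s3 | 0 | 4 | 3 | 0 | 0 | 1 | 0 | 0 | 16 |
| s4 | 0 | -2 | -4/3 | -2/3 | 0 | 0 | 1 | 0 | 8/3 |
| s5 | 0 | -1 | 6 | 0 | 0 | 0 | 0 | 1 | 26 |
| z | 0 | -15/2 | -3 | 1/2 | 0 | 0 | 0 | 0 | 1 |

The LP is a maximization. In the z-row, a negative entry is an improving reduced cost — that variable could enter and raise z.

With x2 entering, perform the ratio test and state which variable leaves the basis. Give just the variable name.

x1

Ratios: row 1 (x1): (1/3)/(1/2) = 2/3; row 2 (s2): (37/3)/(7/2) = 74/21; row 3 (s3): 16/4 = 4; row 4 (s4): entry -2 ≤ 0, skip; row 5 (s5): entry -1 ≤ 0, skip.
Minimum ratio 2/3 is in the x1 row, so x1 leaves.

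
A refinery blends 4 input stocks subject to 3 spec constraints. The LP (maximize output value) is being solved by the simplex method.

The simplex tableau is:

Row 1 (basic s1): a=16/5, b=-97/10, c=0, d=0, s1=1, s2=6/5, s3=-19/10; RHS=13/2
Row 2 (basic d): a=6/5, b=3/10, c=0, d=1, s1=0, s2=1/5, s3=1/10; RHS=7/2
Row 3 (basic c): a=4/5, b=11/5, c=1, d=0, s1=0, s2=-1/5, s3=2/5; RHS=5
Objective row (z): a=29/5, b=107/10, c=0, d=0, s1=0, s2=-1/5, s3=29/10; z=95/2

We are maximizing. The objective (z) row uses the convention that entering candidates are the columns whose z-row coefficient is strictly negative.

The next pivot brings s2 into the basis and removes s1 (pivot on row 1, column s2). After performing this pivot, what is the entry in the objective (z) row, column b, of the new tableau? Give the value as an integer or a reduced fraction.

Pivot element is row 1, column s2: 6/5.
Normalize row 1: new (row 1, b) = (-97/10)/(6/5) = -97/12.
z-row ← z-row − (-1/5)·(new row 1): 107/10 − (-1/5)·(-97/12) = 109/12.

109/12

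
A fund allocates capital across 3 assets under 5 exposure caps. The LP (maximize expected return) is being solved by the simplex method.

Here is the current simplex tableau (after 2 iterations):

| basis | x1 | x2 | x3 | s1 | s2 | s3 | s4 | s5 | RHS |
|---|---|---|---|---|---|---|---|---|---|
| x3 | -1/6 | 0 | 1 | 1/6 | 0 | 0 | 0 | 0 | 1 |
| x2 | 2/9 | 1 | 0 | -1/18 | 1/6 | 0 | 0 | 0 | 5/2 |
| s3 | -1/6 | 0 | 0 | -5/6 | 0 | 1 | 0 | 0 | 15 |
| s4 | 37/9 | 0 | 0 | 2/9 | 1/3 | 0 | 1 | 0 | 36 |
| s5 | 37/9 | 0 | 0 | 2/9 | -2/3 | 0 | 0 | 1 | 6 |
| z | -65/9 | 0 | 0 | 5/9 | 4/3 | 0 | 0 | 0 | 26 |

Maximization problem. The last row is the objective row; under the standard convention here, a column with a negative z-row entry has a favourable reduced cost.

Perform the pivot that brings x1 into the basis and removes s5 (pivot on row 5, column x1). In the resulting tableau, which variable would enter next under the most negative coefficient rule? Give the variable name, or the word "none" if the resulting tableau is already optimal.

none

Pivot element 37/9. New z-row = old z-row − (-65/9)·(row 5/(37/9)).
Updated z-row coefficients: x1: 0, x2: 0, x3: 0, s1: 35/37, s2: 6/37, s3: 0, s4: 0, s5: 65/37.
No coefficient is strictly negative; the tableau after this pivot is optimal.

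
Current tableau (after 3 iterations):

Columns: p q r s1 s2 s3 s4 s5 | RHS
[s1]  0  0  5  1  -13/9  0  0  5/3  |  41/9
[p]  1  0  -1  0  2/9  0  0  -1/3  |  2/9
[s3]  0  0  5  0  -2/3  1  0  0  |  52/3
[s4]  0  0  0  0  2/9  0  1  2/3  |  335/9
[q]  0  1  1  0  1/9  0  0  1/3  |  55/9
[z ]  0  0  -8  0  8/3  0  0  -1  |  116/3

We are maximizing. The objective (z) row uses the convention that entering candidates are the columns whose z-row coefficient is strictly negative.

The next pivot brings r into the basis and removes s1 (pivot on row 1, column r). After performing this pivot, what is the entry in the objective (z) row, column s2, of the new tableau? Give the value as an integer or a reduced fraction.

Pivot element is row 1, column r: 5.
Normalize row 1: new (row 1, s2) = (-13/9)/5 = -13/45.
z-row ← z-row − (-8)·(new row 1): 8/3 − (-8)·(-13/45) = 16/45.

16/45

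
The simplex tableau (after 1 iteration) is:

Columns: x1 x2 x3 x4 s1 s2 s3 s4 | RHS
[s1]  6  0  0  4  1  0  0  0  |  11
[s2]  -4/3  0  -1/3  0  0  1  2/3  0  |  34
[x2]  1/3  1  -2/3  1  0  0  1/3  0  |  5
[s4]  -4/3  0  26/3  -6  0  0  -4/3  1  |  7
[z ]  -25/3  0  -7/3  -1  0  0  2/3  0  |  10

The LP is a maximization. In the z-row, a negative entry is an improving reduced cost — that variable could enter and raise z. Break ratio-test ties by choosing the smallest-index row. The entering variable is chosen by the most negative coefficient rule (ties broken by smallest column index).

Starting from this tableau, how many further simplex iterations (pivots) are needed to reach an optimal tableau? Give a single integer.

pivot: x1 in, s1 out → z = 455/18
pivot: x3 in, s4 out → z = 1085/39
No improving column remains; optimal.

2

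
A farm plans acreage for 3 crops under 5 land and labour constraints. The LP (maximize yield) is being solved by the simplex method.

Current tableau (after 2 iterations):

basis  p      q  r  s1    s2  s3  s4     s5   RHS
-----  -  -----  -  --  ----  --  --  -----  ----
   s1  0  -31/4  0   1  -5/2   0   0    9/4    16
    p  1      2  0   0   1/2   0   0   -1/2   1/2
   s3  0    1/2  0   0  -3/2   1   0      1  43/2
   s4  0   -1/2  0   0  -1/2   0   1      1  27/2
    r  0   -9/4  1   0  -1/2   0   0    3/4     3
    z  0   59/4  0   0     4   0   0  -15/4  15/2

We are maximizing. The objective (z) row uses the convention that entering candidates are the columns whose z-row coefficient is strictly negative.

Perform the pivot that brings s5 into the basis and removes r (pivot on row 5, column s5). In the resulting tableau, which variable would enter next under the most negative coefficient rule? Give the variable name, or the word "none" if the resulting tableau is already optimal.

none

Pivot element 3/4. New z-row = old z-row − (-15/4)·(row 5/(3/4)).
Updated z-row coefficients: p: 0, q: 7/2, r: 5, s1: 0, s2: 3/2, s3: 0, s4: 0, s5: 0.
No coefficient is strictly negative; the tableau after this pivot is optimal.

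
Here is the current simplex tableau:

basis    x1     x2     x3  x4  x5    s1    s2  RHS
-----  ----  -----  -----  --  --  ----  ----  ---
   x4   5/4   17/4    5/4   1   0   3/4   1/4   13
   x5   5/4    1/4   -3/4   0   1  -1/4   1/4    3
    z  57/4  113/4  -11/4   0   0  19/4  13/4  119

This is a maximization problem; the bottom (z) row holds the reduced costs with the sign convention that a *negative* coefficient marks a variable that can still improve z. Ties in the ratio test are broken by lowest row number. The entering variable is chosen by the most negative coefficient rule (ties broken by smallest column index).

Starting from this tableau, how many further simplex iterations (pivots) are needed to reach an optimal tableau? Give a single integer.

1

pivot: x3 in, x4 out → z = 738/5
No improving column remains; optimal.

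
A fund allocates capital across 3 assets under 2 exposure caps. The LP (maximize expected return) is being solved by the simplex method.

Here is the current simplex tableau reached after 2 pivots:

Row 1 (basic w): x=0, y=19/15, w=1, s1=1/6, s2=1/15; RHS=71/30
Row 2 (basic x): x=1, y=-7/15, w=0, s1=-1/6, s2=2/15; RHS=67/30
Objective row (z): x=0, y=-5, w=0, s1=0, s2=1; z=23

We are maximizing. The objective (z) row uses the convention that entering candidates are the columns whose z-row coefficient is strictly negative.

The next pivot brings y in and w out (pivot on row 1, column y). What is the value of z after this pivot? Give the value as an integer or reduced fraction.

Minimum ratio for y: (71/30)/(19/15) = 71/38.
z changes by −(z-row coeff of y)·ratio = −(-5)·(71/38) = 355/38.
New z = 23 + (355/38) = 1229/38.

1229/38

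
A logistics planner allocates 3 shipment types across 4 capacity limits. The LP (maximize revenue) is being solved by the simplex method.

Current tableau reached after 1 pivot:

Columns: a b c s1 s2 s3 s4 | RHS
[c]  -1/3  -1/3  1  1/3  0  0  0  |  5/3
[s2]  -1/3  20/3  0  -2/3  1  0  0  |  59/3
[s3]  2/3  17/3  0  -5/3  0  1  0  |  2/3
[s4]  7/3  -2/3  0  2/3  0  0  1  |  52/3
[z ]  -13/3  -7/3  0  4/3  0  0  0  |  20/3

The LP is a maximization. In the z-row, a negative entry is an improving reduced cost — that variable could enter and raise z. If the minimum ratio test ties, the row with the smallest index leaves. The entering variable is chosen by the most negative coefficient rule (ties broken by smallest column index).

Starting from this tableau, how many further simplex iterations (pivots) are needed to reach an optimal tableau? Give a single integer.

2

pivot: a in, s3 out → z = 11
pivot: s1 in, s4 out → z = 428/13
No improving column remains; optimal.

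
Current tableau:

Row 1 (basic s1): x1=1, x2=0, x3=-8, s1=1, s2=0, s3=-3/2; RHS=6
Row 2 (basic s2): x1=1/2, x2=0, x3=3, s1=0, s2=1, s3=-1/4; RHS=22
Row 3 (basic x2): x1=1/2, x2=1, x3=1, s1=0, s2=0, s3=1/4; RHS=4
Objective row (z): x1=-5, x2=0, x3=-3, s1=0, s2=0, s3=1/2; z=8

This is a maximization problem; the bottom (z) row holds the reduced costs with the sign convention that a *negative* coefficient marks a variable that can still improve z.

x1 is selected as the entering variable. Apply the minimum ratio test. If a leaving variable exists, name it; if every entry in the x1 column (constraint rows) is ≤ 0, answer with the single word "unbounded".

s1

Ratios: row 1 (s1): 6/1 = 6; row 2 (s2): 22/(1/2) = 44; row 3 (x2): 4/(1/2) = 8.
Minimum ratio is in the s1 row, so s1 leaves.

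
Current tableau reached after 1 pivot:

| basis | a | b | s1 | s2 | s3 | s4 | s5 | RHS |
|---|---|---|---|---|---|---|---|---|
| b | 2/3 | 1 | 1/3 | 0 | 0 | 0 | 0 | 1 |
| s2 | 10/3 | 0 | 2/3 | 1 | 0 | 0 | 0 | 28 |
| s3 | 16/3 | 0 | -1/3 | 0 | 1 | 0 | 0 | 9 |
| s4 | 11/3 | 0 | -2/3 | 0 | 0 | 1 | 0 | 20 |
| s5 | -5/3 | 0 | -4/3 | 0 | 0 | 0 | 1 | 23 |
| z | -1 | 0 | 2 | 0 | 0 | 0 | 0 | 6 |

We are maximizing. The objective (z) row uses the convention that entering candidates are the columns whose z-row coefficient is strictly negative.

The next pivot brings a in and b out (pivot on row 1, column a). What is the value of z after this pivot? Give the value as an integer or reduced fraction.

15/2

Minimum ratio for a: 1/(2/3) = 3/2.
z changes by −(z-row coeff of a)·ratio = −(-1)·(3/2) = 3/2.
New z = 6 + (3/2) = 15/2.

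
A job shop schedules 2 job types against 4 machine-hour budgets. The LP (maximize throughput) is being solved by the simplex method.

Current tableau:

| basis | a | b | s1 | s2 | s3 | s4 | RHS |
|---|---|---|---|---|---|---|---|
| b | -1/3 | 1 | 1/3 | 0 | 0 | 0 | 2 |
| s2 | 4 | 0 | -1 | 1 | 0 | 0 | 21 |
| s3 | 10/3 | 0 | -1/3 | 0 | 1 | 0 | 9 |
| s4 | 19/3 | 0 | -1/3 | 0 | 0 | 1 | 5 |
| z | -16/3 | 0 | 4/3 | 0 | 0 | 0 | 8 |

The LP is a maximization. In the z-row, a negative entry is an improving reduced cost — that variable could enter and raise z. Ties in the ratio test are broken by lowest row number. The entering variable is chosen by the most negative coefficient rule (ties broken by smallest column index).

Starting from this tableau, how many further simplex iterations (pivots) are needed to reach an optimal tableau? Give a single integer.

1

pivot: a in, s4 out → z = 232/19
No improving column remains; optimal.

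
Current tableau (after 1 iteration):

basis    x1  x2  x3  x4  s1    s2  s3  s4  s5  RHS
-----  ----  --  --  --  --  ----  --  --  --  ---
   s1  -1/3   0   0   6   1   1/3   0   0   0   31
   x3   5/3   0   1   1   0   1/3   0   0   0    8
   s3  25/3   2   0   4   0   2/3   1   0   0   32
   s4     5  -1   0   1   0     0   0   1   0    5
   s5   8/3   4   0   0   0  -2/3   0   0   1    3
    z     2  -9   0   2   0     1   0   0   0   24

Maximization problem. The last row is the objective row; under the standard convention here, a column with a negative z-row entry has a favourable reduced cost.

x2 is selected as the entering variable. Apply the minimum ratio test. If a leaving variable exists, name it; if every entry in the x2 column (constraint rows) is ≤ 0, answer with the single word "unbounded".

Ratios: row 1 (s1): entry 0 ≤ 0, skip; row 2 (x3): entry 0 ≤ 0, skip; row 3 (s3): 32/2 = 16; row 4 (s4): entry -1 ≤ 0, skip; row 5 (s5): 3/4 = 3/4.
Minimum ratio is in the s5 row, so s5 leaves.

s5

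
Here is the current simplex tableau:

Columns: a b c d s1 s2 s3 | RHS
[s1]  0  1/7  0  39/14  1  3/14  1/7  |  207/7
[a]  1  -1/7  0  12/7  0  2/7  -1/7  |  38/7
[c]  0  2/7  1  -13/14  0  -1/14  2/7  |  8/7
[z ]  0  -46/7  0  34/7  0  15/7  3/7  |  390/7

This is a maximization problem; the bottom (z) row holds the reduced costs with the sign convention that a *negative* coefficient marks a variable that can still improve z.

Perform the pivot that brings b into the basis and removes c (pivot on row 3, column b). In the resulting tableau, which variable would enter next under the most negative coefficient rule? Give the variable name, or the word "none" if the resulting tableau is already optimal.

Pivot element 2/7. New z-row = old z-row − (-46/7)·(row 3/(2/7)).
Updated z-row coefficients: a: 0, b: 0, c: 23, d: -33/2, s1: 0, s2: 1/2, s3: 7.
The most negative is -33/2 in column d, so d would enter next.

d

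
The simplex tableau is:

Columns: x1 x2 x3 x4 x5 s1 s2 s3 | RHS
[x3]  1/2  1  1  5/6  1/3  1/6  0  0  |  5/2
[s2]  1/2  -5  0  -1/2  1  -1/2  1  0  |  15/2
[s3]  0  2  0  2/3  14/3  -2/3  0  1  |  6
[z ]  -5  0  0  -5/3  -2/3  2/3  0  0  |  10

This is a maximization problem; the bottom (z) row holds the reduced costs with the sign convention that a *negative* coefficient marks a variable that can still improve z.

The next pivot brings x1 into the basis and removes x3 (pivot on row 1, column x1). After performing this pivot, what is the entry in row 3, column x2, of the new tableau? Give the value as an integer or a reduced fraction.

2

Pivot element is row 1, column x1: 1/2.
Normalize row 1: new (row 1, x2) = 1/(1/2) = 2.
row 3 ← row 3 − 0·(new row 1): 2 − 0·2 = 2.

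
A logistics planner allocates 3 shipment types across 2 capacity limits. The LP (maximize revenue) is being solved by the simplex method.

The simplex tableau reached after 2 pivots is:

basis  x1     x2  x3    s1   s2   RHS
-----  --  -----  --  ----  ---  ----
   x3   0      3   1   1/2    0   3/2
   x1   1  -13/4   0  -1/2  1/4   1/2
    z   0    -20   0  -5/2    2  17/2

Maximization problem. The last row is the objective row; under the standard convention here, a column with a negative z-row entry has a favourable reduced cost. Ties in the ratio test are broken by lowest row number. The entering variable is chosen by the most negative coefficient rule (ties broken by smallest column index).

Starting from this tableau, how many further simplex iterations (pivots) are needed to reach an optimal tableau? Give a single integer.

1

pivot: x2 in, x3 out → z = 37/2
No improving column remains; optimal.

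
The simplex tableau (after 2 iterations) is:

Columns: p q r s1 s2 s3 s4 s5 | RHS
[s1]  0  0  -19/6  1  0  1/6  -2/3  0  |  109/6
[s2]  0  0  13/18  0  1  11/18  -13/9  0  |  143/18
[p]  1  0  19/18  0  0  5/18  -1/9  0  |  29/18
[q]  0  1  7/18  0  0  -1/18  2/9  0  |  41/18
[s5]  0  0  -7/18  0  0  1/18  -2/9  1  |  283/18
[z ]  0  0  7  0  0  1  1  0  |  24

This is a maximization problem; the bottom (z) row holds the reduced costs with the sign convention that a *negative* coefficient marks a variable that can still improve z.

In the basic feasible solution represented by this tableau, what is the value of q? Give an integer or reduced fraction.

41/18

q is basic (row 4); its value is the RHS of that row: 41/18.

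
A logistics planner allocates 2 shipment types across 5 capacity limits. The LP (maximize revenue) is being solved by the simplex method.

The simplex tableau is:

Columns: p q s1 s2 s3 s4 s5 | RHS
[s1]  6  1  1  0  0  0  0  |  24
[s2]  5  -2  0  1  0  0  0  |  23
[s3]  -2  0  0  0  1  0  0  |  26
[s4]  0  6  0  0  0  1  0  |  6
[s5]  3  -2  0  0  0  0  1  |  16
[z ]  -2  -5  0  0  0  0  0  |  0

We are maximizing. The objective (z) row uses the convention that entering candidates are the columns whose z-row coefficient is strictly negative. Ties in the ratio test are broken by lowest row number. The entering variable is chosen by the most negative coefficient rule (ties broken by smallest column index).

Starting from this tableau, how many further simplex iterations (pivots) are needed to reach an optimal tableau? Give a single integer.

2

pivot: q in, s4 out → z = 5
pivot: p in, s1 out → z = 38/3
No improving column remains; optimal.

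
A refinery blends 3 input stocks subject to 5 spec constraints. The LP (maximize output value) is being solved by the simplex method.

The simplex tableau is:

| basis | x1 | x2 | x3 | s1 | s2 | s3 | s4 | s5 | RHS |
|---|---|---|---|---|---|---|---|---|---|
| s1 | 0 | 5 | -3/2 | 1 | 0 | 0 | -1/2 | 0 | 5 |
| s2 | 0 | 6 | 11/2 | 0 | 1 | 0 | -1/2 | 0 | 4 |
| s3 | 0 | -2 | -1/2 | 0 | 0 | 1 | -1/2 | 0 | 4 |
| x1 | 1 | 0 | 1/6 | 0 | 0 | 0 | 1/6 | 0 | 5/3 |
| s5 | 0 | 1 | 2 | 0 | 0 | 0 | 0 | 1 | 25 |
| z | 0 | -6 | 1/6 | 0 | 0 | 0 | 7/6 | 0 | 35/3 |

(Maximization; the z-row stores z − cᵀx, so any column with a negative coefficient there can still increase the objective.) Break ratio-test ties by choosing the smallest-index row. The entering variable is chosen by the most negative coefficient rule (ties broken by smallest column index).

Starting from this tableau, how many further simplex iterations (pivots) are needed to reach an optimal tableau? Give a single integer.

1

pivot: x2 in, s2 out → z = 47/3
No improving column remains; optimal.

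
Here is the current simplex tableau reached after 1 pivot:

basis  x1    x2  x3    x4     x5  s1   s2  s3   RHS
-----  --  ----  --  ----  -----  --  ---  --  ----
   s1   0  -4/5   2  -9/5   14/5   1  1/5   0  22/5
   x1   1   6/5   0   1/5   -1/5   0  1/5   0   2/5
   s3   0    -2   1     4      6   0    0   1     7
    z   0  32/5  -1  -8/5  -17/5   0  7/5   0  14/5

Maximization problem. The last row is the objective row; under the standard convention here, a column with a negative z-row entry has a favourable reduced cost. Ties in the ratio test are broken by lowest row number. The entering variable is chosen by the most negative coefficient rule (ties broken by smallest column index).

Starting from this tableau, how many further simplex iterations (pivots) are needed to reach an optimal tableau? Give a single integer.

pivot: x5 in, s3 out → z = 203/30
pivot: x3 in, s1 out → z = 163/23
pivot: x4 in, x5 out → z = 365/49
No improving column remains; optimal.

3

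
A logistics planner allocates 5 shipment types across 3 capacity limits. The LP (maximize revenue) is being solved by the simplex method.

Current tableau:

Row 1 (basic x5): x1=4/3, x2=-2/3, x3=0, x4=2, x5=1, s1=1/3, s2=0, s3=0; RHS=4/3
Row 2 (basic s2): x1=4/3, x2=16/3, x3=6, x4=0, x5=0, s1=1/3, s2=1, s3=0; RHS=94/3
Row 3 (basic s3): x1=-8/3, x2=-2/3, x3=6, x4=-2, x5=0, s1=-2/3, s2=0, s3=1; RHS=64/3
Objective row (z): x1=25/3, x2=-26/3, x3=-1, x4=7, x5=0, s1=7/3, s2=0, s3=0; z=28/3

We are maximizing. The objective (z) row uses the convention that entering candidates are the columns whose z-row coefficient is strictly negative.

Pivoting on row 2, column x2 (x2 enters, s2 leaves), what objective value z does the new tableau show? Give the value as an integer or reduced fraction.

241/4

Minimum ratio for x2: (94/3)/(16/3) = 47/8.
z changes by −(z-row coeff of x2)·ratio = −(-26/3)·(47/8) = 611/12.
New z = 28/3 + (611/12) = 241/4.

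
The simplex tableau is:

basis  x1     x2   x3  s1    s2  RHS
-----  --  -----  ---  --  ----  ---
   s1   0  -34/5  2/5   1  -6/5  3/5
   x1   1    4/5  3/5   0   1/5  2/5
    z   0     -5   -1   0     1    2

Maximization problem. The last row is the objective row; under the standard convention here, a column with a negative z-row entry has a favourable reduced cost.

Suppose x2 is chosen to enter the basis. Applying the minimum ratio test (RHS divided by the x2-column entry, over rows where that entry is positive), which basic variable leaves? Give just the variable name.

x1

Ratios: row 1 (s1): entry -34/5 ≤ 0, skip; row 2 (x1): (2/5)/(4/5) = 1/2.
Minimum ratio 1/2 is in the x1 row, so x1 leaves.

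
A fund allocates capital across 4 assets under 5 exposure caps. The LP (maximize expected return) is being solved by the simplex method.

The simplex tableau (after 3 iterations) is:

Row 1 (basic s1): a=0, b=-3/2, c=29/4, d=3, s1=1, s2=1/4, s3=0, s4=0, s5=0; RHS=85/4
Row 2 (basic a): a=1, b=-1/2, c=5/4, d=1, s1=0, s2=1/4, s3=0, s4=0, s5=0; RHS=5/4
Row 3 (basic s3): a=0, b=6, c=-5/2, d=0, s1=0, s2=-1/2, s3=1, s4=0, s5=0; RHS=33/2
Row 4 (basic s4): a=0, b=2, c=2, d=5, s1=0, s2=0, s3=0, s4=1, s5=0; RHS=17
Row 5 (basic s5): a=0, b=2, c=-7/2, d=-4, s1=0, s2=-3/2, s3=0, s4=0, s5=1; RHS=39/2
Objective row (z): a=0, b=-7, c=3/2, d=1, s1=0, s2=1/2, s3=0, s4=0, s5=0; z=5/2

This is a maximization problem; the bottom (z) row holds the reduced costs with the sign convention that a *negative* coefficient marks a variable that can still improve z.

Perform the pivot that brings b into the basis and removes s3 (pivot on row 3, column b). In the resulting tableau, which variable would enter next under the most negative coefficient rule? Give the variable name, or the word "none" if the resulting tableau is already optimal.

Pivot element 6. New z-row = old z-row − (-7)·(row 3/6).
Updated z-row coefficients: a: 0, b: 0, c: -17/12, d: 1, s1: 0, s2: -1/12, s3: 7/6, s4: 0, s5: 0.
The most negative is -17/12 in column c, so c would enter next.

c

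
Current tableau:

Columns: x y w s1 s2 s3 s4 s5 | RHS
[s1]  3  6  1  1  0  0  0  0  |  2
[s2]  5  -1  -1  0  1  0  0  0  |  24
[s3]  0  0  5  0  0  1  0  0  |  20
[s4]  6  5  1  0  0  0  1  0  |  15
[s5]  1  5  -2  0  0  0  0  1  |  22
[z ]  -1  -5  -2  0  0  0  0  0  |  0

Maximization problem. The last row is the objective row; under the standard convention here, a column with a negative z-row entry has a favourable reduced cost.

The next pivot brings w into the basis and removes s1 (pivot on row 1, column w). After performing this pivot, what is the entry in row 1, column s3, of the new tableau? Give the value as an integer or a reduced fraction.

0

Pivot element is row 1, column w: 1.
Normalize row 1: new (row 1, s3) = 0/1 = 0.
Row 1 is the pivot row, so the entry is 0.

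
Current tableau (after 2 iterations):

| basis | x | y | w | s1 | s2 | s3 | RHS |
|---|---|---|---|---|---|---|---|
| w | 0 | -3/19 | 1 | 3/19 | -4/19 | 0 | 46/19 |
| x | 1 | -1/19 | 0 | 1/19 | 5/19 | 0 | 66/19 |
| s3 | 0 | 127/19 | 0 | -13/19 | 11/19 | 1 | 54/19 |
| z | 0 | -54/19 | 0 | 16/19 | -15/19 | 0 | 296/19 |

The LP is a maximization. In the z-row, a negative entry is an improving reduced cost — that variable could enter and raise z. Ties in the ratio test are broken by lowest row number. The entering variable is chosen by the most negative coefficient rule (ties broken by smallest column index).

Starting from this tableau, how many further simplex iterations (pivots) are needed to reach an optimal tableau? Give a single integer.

pivot: y in, s3 out → z = 2132/127
pivot: s2 in, y out → z = 214/11
pivot: s1 in, x out → z = 20
No improving column remains; optimal.

3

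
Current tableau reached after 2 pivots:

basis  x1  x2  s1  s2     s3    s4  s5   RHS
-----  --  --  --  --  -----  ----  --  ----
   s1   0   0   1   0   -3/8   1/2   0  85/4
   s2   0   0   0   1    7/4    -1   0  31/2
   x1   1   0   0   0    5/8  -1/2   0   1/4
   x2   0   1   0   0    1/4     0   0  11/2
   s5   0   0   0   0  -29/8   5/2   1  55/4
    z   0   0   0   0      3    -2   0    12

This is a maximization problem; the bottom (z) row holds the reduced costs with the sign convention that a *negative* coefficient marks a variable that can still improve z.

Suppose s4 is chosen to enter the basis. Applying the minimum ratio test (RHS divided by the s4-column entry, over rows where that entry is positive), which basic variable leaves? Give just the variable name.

s5

Ratios: row 1 (s1): (85/4)/(1/2) = 85/2; row 2 (s2): entry -1 ≤ 0, skip; row 3 (x1): entry -1/2 ≤ 0, skip; row 4 (x2): entry 0 ≤ 0, skip; row 5 (s5): (55/4)/(5/2) = 11/2.
Minimum ratio 11/2 is in the s5 row, so s5 leaves.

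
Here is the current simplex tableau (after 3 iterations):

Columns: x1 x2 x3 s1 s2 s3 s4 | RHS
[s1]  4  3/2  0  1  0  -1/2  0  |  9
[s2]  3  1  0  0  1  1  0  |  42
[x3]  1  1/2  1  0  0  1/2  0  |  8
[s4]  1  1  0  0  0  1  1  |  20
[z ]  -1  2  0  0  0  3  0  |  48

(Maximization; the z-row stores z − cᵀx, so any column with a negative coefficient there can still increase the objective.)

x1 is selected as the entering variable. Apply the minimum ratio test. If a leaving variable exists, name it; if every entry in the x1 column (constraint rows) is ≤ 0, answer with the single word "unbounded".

s1

Ratios: row 1 (s1): 9/4 = 9/4; row 2 (s2): 42/3 = 14; row 3 (x3): 8/1 = 8; row 4 (s4): 20/1 = 20.
Minimum ratio is in the s1 row, so s1 leaves.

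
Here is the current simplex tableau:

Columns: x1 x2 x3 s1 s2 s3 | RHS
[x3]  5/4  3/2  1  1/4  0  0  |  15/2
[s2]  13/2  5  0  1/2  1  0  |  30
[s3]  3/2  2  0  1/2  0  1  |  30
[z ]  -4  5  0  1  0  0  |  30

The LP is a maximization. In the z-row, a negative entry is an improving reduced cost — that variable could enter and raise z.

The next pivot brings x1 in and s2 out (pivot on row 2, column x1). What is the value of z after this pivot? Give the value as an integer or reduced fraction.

Minimum ratio for x1: 30/(13/2) = 60/13.
z changes by −(z-row coeff of x1)·ratio = −(-4)·(60/13) = 240/13.
New z = 30 + (240/13) = 630/13.

630/13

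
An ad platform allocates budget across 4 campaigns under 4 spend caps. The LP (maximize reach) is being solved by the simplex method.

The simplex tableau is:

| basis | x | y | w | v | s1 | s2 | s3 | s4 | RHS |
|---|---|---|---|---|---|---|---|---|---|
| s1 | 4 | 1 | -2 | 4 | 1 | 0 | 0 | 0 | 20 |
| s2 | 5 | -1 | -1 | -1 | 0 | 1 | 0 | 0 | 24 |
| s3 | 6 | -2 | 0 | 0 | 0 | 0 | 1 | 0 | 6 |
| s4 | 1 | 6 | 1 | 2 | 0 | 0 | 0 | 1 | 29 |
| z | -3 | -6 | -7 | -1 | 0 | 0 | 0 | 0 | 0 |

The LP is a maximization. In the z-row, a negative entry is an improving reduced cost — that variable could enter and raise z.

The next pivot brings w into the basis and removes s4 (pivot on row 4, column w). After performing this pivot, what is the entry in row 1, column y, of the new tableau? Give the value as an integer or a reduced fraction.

Pivot element is row 4, column w: 1.
Normalize row 4: new (row 4, y) = 6/1 = 6.
row 1 ← row 1 − (-2)·(new row 4): 1 − (-2)·6 = 13.

13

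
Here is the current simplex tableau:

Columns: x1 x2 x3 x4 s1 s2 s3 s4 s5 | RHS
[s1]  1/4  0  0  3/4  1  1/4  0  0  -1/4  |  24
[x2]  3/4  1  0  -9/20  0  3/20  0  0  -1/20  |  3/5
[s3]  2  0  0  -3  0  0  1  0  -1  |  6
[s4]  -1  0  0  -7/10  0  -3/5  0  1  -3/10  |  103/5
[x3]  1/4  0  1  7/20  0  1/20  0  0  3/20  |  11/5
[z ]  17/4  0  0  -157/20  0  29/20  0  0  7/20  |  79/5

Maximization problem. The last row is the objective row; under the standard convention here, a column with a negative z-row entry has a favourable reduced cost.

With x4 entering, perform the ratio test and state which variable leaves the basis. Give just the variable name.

x3

Ratios: row 1 (s1): 24/(3/4) = 32; row 2 (x2): entry -9/20 ≤ 0, skip; row 3 (s3): entry -3 ≤ 0, skip; row 4 (s4): entry -7/10 ≤ 0, skip; row 5 (x3): (11/5)/(7/20) = 44/7.
Minimum ratio 44/7 is in the x3 row, so x3 leaves.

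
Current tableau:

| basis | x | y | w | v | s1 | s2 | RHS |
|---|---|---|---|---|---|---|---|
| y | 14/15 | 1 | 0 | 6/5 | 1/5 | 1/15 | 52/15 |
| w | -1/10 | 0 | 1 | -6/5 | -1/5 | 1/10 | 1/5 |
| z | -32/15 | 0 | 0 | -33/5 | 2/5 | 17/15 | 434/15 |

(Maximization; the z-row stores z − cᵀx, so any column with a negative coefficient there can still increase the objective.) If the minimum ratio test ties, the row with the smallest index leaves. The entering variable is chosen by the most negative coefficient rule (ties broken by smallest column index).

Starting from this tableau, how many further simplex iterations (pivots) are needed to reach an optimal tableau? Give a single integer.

pivot: v in, y out → z = 48
No improving column remains; optimal.

1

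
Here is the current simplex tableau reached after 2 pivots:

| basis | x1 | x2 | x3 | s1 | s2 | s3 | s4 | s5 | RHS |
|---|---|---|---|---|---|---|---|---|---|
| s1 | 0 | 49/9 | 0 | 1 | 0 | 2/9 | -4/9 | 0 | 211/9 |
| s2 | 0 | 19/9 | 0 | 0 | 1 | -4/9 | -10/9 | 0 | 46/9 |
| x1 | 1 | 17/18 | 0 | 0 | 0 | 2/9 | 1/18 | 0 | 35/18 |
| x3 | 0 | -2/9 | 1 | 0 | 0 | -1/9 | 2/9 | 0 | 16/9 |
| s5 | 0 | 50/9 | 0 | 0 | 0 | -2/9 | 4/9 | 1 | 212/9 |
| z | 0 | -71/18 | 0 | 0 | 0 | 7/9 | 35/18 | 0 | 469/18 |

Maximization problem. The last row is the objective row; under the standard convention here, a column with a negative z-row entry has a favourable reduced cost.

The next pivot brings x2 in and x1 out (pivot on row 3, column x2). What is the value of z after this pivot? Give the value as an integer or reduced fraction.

Minimum ratio for x2: (35/18)/(17/18) = 35/17.
z changes by −(z-row coeff of x2)·ratio = −(-71/18)·(35/17) = 2485/306.
New z = 469/18 + (2485/306) = 581/17.

581/17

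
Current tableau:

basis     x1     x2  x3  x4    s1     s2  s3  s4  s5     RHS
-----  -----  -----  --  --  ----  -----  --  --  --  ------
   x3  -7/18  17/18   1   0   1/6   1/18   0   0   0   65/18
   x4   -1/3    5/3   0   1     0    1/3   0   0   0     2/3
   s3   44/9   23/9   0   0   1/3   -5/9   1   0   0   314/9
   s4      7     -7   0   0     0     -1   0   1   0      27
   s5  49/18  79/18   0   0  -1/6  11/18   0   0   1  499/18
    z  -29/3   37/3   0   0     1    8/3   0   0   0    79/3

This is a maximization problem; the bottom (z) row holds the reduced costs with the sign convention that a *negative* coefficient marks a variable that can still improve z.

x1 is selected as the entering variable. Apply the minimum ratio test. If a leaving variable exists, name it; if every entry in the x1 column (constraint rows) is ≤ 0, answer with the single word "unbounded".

s4

Ratios: row 1 (x3): entry -7/18 ≤ 0, skip; row 2 (x4): entry -1/3 ≤ 0, skip; row 3 (s3): (314/9)/(44/9) = 157/22; row 4 (s4): 27/7 = 27/7; row 5 (s5): (499/18)/(49/18) = 499/49.
Minimum ratio is in the s4 row, so s4 leaves.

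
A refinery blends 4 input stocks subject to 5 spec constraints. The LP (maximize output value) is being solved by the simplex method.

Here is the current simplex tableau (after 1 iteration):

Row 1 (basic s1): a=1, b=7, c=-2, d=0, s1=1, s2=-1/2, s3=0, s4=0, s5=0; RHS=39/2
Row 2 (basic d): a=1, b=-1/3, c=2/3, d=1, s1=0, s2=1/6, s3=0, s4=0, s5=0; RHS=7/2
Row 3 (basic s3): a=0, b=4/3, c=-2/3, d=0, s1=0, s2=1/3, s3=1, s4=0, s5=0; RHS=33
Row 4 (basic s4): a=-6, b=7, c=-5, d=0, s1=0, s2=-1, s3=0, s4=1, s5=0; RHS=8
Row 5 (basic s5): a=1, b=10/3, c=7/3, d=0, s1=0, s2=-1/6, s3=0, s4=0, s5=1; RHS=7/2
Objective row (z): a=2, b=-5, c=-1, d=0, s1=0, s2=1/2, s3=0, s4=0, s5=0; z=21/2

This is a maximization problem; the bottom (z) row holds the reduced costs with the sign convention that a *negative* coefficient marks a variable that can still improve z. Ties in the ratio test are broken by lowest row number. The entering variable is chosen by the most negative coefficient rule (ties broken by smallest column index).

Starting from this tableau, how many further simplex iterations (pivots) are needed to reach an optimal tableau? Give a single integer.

pivot: b in, s5 out → z = 63/4
No improving column remains; optimal.

1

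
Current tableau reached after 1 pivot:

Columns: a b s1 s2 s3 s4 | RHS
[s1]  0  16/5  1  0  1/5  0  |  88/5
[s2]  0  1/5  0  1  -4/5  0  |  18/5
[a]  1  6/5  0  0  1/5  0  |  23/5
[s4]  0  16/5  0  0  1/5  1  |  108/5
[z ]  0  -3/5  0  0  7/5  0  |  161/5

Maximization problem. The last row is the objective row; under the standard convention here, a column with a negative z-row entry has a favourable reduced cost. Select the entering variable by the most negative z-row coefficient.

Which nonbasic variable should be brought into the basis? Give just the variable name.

b

Objective-row coefficients: a: 0, b: -3/5, s1: 0, s2: 0, s3: 7/5, s4: 0.
The most negative is -3/5 in column b, so b enters.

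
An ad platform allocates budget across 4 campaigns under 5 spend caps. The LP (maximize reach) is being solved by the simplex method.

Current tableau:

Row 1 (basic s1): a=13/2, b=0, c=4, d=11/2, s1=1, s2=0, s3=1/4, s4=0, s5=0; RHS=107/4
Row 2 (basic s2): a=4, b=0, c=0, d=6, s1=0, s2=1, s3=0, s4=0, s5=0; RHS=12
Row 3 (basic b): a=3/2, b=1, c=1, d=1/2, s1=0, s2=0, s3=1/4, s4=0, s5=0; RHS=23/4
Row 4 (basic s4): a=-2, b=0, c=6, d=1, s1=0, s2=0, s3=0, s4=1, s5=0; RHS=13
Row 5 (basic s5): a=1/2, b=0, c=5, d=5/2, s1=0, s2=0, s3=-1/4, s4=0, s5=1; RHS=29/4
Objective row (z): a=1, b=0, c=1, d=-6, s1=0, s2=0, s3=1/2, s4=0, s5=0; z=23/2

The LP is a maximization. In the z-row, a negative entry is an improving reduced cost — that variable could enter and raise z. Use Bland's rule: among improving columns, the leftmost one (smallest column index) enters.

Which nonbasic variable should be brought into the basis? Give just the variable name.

d

Objective-row coefficients: a: 1, b: 0, c: 1, d: -6, s1: 0, s2: 0, s3: 1/2, s4: 0, s5: 0.
Improving columns: d. Bland's rule picks the smallest column index → d.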